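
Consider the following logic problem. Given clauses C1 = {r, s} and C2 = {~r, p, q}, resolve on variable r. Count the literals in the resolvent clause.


Remove r from C1 and ~r from C2.
C1 remainder: {s}
C2 remainder: {p, q}
Union (resolvent): {p, q, s}
Resolvent has 3 literal(s).

3


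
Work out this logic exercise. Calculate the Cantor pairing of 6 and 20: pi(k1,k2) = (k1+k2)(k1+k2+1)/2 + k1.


k1 + k2 = 26
(k1+k2)(k1+k2+1)/2 = 26 * 27 / 2 = 351
pi = 351 + 6 = 357

357


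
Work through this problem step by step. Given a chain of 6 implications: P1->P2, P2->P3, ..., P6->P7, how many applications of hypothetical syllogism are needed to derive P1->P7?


With 6 implications in a chain connecting 7 propositions:
P1->P2, P2->P3, ..., P6->P7
Steps needed = (number of implications) - 1 = 6 - 1 = 5

5


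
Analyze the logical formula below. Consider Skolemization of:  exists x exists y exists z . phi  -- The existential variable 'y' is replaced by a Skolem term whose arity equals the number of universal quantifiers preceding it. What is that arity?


Quantifier prefix: exists x exists y exists z
'y' is existentially quantified at position 2.
No universal quantifiers precede it.
Skolem function arity = 0 (a Skolem constant)

0


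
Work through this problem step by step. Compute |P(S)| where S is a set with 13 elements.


The power set of a set with n elements has 2^n elements.
|P(S)| = 2^13 = 8192

8192


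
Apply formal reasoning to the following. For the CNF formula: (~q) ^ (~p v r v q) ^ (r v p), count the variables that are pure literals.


Check each variable for pure literal status:
p: mixed (not pure)
q: mixed (not pure)
r: pure positive
Pure literal count = 1

1


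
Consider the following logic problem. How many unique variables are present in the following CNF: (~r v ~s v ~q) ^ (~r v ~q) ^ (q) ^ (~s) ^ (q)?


Identify each variable that appears in the formula.
Variables found: q, r, s
Count = 3

3


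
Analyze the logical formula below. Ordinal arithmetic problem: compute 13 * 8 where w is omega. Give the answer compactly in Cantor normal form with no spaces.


Compute 13 * 8.
Ordinal * is associative and left-distributive over +, but NOT commutative; for finite n>1, n*w = w but w*n stays w*n.
Both finite; ordinal * agrees with natural *: 13 * 8 = 104.
Result = 104

104


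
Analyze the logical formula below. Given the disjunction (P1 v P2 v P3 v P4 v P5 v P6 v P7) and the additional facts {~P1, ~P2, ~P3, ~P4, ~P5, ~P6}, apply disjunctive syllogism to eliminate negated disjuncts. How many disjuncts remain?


Original disjuncts (7): P1, P2, P3, P4, P5, P6, P7
Negated (eliminate): ~P1, ~P2, ~P3, ~P4, ~P5, ~P6
Remaining disjuncts: P7
Count = 7 - 6 = 1

1


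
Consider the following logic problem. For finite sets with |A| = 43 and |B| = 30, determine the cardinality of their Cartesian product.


The Cartesian product A x B contains all ordered pairs (a, b).
|A x B| = |A| * |B| = 43 * 30 = 1290

1290


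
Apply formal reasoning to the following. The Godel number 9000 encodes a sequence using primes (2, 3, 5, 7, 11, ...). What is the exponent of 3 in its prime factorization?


Factorize 9000 by dividing by 3 repeatedly.
Division steps: 3 divides 9000 exactly 2 time(s).
Exponent of 3 = 2

2


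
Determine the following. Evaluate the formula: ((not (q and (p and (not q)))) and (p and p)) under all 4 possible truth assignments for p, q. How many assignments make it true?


Check all 4 assignments:
p=0, q=0: 0
p=0, q=1: 0
p=1, q=0: 1
p=1, q=1: 1
Count of True = 2

2


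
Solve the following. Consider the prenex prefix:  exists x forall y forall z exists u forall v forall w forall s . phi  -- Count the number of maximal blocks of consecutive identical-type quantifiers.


Quantifier-type sequence: E A A E A A A  (A=forall, E=exists)
Group into maximal same-type runs:
  Ex1 | Ax2 | Ex1 | Ax3
Number of blocks = 4

4


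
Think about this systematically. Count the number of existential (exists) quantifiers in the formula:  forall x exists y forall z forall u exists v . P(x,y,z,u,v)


Quantifier prefix: forall x exists y forall z forall u exists v
Mark each quantifier type:
  U E U U E
Universal count = 3, Existential count = 2
Asked for existential (exists) quantifiers: 2

2


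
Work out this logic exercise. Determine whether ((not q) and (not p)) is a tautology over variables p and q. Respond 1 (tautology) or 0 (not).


Check all 4 assignments:
p=0, q=0: 1
p=0, q=1: 0
p=1, q=0: 0
p=1, q=1: 0
Satisfying count = 1/4.
Tautology iff count = 4: no.

0


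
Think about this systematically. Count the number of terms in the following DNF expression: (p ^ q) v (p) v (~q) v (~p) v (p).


A DNF formula is a disjunction of terms (conjunctions).
Terms are separated by v.
Counting the disjuncts: 5 terms.

5


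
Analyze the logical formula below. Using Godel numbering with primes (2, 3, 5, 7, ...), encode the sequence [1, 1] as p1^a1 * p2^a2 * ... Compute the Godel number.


Encode each element as an exponent of the corresponding prime:
  2^1 = 2
  3^1 = 3
Product = 2 * 3 = 6

6


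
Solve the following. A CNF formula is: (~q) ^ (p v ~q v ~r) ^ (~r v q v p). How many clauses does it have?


A CNF formula is a conjunction of clauses.
Clauses are separated by ^.
Counting the conjuncts: 3 clauses.

3


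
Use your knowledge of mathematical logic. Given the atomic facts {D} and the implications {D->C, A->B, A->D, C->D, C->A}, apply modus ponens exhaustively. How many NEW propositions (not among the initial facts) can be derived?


Initial facts: {D}
Apply modus ponens to closure:
  D and D->C  =>  C
  C and C->A  =>  A
  A and A->B  =>  B
Final known: {A, B, C, D}
New propositions: {A, B, C}
Count = 3

3


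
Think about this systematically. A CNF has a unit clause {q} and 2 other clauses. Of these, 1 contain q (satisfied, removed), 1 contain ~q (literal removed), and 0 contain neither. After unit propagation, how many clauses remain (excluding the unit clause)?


Satisfied (removed): 1
Shortened (remain): 1
Unchanged (remain): 0
Remaining = 1 + 0 = 1

1


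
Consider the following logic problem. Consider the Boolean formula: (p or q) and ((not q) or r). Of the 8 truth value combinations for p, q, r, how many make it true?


Evaluate all 8 assignments for p, q, r:
p=0, q=0, r=0: 0
p=0, q=0, r=1: 0
p=0, q=1, r=0: 0
p=0, q=1, r=1: 1
p=1, q=0, r=0: 1
p=1, q=0, r=1: 1
p=1, q=1, r=0: 0
p=1, q=1, r=1: 1
Satisfying count = 4

4


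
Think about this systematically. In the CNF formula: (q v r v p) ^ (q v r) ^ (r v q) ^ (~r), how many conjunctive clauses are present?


A CNF formula is a conjunction of clauses.
Clauses are separated by ^.
Counting the conjuncts: 4 clauses.

4


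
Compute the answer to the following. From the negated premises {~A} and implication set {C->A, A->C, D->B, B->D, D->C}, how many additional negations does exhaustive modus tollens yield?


Initial negated facts: {~A}
Apply modus tollens to closure:
  ~A and C->A  =>  ~C
  ~C and D->C  =>  ~D
  ~D and B->D  =>  ~B
Final negated: {~A, ~B, ~C, ~D}
New negations: {~B, ~C, ~D}
Count = 3

3


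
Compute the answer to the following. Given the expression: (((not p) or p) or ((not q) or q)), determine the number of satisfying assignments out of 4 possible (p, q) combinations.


Check all 4 assignments:
p=0, q=0: 1
p=0, q=1: 1
p=1, q=0: 1
p=1, q=1: 1
Count of True = 4

4


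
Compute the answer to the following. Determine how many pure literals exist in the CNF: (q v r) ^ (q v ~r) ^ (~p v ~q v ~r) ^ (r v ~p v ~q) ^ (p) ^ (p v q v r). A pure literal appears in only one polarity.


Check each variable for pure literal status:
p: mixed (not pure)
q: mixed (not pure)
r: mixed (not pure)
Pure literal count = 0

0


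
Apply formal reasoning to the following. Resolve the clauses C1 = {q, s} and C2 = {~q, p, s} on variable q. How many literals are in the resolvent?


Remove q from C1 and ~q from C2.
C1 remainder: {s}
C2 remainder: {p, s}
Union (resolvent): {p, s}
Resolvent has 2 literal(s).

2


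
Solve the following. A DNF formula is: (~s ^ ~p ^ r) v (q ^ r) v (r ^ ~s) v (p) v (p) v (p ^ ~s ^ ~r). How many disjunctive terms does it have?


A DNF formula is a disjunction of terms (conjunctions).
Terms are separated by v.
Counting the disjuncts: 6 terms.

6


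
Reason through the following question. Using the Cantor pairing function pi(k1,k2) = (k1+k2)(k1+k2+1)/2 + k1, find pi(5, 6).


k1 + k2 = 11
(k1+k2)(k1+k2+1)/2 = 11 * 12 / 2 = 66
pi = 66 + 5 = 71

71


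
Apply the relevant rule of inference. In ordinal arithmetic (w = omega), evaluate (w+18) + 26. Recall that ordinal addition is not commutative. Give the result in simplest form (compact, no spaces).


Compute (w+18) + 26.
Ordinal + is associative but NOT commutative; for finite n>0, n + w = w but w + n stays w+n.
By associativity: (w+18) + 26 = w + (18+26) = w+44.
Result = w+44

w+44


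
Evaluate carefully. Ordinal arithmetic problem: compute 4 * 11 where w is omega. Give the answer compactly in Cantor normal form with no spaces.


Compute 4 * 11.
Ordinal * is associative and left-distributive over +, but NOT commutative; for finite n>1, n*w = w but w*n stays w*n.
Both finite; ordinal * agrees with natural *: 4 * 11 = 44.
Result = 44

44


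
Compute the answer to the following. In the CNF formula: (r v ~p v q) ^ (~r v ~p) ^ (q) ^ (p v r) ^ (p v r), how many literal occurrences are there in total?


Counting literals in each clause:
Clause 1: 3 literal(s)
Clause 2: 2 literal(s)
Clause 3: 1 literal(s)
Clause 4: 2 literal(s)
Clause 5: 2 literal(s)
Total = 10

10


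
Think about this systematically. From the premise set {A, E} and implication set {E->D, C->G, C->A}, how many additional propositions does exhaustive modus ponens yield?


Initial facts: {A, E}
Apply modus ponens to closure:
  E and E->D  =>  D
Final known: {A, D, E}
New propositions: {D}
Count = 1

1


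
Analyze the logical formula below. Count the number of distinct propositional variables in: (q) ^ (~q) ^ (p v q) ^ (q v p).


Identify each variable that appears in the formula.
Variables found: p, q
Count = 2

2


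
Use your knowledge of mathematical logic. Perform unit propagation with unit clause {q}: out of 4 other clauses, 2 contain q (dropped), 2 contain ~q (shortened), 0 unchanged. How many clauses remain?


Satisfied (removed): 2
Shortened (remain): 2
Unchanged (remain): 0
Remaining = 2 + 0 = 2

2


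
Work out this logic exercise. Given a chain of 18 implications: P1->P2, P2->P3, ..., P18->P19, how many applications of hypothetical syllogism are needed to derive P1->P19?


With 18 implications in a chain connecting 19 propositions:
P1->P2, P2->P3, ..., P18->P19
Steps needed = (number of implications) - 1 = 18 - 1 = 17

17


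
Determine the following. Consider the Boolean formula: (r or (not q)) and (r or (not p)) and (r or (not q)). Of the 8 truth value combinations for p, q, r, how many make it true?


Evaluate all 8 assignments for p, q, r:
p=0, q=0, r=0: 1
p=0, q=0, r=1: 1
p=0, q=1, r=0: 0
p=0, q=1, r=1: 1
p=1, q=0, r=0: 0
p=1, q=0, r=1: 1
p=1, q=1, r=0: 0
p=1, q=1, r=1: 1
Satisfying count = 5

5


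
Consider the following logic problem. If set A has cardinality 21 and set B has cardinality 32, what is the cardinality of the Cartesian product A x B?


The Cartesian product A x B contains all ordered pairs (a, b).
|A x B| = |A| * |B| = 21 * 32 = 672

672


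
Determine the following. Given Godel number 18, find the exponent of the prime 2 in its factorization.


Factorize 18 by dividing by 2 repeatedly.
Division steps: 2 divides 18 exactly 1 time(s).
Exponent of 2 = 1

1


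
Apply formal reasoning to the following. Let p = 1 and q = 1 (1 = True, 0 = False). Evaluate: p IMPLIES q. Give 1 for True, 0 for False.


p = 1, q = 1
Operation: p IMPLIES q
Evaluate: 1 IMPLIES 1 = 1

1


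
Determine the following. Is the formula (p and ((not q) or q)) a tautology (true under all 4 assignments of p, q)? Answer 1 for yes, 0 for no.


Check all 4 assignments:
p=0, q=0: 0
p=0, q=1: 0
p=1, q=0: 1
p=1, q=1: 1
Satisfying count = 2/4.
Tautology iff count = 4: no.

0


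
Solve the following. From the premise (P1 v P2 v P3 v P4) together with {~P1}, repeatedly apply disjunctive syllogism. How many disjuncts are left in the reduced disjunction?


Original disjuncts (4): P1, P2, P3, P4
Negated (eliminate): ~P1
Remaining disjuncts: P2, P3, P4
Count = 4 - 1 = 3

3


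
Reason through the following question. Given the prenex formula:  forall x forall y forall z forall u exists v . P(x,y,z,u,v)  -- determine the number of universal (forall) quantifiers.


Quantifier prefix: forall x forall y forall z forall u exists v
Mark each quantifier type:
  U U U U E
Universal count = 4, Existential count = 1
Asked for universal (forall) quantifiers: 4

4


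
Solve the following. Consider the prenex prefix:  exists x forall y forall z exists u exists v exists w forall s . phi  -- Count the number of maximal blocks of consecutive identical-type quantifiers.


Quantifier-type sequence: E A A E E E A  (A=forall, E=exists)
Group into maximal same-type runs:
  Ex1 | Ax2 | Ex3 | Ax1
Number of blocks = 4

4


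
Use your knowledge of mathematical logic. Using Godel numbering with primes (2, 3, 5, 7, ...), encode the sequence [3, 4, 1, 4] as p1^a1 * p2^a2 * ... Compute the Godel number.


Encode each element as an exponent of the corresponding prime:
  2^3 = 8
  3^4 = 81
  5^1 = 5
  7^4 = 2401
Product = 8 * 81 * 5 * 2401 = 7779240

7779240


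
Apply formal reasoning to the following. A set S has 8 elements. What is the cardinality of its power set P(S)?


The power set of a set with n elements has 2^n elements.
|P(S)| = 2^8 = 256

256


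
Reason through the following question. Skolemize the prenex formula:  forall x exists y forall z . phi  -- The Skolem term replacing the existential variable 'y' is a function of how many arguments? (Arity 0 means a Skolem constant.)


Quantifier prefix: forall x exists y forall z
'y' is existentially quantified at position 2.
Universal variables preceding it: x
Skolem function arity = 1

1


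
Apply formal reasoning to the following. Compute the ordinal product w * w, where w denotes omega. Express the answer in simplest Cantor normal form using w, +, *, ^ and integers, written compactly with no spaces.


Compute w * w.
Ordinal * is associative and left-distributive over +, but NOT commutative; for finite n>1, n*w = w but w*n stays w*n.
w * w = w^2 by definition.
Result = w^2

w^2


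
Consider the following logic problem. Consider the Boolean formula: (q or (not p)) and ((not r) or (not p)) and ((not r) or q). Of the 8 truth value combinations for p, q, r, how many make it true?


Evaluate all 8 assignments for p, q, r:
p=0, q=0, r=0: 1
p=0, q=0, r=1: 0
p=0, q=1, r=0: 1
p=0, q=1, r=1: 1
p=1, q=0, r=0: 0
p=1, q=0, r=1: 0
p=1, q=1, r=0: 1
p=1, q=1, r=1: 0
Satisfying count = 4

4


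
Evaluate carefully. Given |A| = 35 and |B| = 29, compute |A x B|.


The Cartesian product A x B contains all ordered pairs (a, b).
|A x B| = |A| * |B| = 35 * 29 = 1015

1015


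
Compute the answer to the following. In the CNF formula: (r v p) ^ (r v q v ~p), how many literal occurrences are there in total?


Counting literals in each clause:
Clause 1: 2 literal(s)
Clause 2: 3 literal(s)
Total = 5

5


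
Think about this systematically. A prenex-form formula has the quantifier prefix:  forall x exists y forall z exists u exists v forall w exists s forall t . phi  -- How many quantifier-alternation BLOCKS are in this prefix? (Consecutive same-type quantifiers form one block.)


Quantifier-type sequence: A E A E E A E A  (A=forall, E=exists)
Group into maximal same-type runs:
  Ax1 | Ex1 | Ax1 | Ex2 | Ax1 | Ex1 | Ax1
Number of blocks = 7

7


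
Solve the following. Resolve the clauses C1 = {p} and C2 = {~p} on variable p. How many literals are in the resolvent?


Remove p from C1 and ~p from C2.
C1 remainder: {}
C2 remainder: {}
Union (resolvent): {} (empty clause)
Resolvent has 0 literal(s).

0


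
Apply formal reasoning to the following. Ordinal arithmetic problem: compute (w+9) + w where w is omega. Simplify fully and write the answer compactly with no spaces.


Compute (w+9) + w.
Ordinal + is associative but NOT commutative; for finite n>0, n + w = w but w + n stays w+n.
(w+9) + w = w + (9+w) = w + w = w*2 (the finite tail 9 is absorbed by the right w).
Result = w*2

w*2


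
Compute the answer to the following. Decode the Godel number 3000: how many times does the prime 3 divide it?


Factorize 3000 by dividing by 3 repeatedly.
Division steps: 3 divides 3000 exactly 1 time(s).
Exponent of 3 = 1

1


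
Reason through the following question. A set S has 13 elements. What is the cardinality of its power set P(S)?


The power set of a set with n elements has 2^n elements.
|P(S)| = 2^13 = 8192

8192


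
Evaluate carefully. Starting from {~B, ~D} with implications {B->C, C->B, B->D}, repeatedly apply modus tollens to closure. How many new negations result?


Initial negated facts: {~B, ~D}
Apply modus tollens to closure:
  ~B and C->B  =>  ~C
Final negated: {~B, ~C, ~D}
New negations: {~C}
Count = 1

1


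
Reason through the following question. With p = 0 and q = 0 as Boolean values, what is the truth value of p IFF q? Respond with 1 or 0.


p = 0, q = 0
Operation: p IFF q
Evaluate: 0 IFF 0 = 1

1


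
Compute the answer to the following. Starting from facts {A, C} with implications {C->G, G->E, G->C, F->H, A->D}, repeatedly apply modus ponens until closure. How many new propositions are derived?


Initial facts: {A, C}
Apply modus ponens to closure:
  C and C->G  =>  G
  G and G->E  =>  E
  A and A->D  =>  D
Final known: {A, C, D, E, G}
New propositions: {D, E, G}
Count = 3

3


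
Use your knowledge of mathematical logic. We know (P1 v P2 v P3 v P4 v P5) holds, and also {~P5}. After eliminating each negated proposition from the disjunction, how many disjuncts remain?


Original disjuncts (5): P1, P2, P3, P4, P5
Negated (eliminate): ~P5
Remaining disjuncts: P1, P2, P3, P4
Count = 5 - 1 = 4

4


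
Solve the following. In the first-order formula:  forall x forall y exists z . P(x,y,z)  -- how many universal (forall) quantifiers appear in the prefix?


Quantifier prefix: forall x forall y exists z
Mark each quantifier type:
  U U E
Universal count = 2, Existential count = 1
Asked for universal (forall) quantifiers: 2

2


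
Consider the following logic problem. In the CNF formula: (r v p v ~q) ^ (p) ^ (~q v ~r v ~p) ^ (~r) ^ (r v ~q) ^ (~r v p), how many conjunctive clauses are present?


A CNF formula is a conjunction of clauses.
Clauses are separated by ^.
Counting the conjuncts: 6 clauses.

6


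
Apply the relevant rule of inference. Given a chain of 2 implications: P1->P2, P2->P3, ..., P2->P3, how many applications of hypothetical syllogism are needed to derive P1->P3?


With 2 implications in a chain connecting 3 propositions:
P1->P2, P2->P3, ..., P2->P3
Steps needed = (number of implications) - 1 = 2 - 1 = 1

1


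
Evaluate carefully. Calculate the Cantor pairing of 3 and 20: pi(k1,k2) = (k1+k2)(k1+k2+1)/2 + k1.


k1 + k2 = 23
(k1+k2)(k1+k2+1)/2 = 23 * 24 / 2 = 276
pi = 276 + 3 = 279

279


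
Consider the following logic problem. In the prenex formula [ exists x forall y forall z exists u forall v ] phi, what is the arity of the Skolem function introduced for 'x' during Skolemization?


Quantifier prefix: exists x forall y forall z exists u forall v
'x' is existentially quantified at position 1.
No universal quantifiers precede it.
Skolem function arity = 0 (a Skolem constant)

0


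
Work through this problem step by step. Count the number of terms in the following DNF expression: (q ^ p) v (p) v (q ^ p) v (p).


A DNF formula is a disjunction of terms (conjunctions).
Terms are separated by v.
Counting the disjuncts: 4 terms.

4


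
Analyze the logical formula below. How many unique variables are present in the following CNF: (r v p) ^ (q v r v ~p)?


Identify each variable that appears in the formula.
Variables found: p, q, r
Count = 3

3


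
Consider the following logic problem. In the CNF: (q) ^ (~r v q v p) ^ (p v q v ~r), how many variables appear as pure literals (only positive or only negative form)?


Check each variable for pure literal status:
p: pure positive
q: pure positive
r: pure negative
Pure literal count = 3

3


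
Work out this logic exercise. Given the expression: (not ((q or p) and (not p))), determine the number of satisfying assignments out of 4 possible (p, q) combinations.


Check all 4 assignments:
p=0, q=0: 1
p=0, q=1: 0
p=1, q=0: 1
p=1, q=1: 1
Count of True = 3

3


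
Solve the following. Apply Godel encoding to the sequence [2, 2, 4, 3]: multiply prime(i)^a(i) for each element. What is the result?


Encode each element as an exponent of the corresponding prime:
  2^2 = 4
  3^2 = 9
  5^4 = 625
  7^3 = 343
Product = 4 * 9 * 625 * 343 = 7717500

7717500


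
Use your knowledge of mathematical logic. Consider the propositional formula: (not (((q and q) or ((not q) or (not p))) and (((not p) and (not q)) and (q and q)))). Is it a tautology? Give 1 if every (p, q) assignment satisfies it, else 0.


Check all 4 assignments:
p=0, q=0: 1
p=0, q=1: 1
p=1, q=0: 1
p=1, q=1: 1
Satisfying count = 4/4.
Tautology iff count = 4: yes.

1


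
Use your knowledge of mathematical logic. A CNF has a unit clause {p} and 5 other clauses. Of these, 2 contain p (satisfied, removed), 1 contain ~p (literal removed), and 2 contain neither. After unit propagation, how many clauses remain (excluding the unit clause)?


Satisfied (removed): 2
Shortened (remain): 1
Unchanged (remain): 2
Remaining = 1 + 2 = 3

3


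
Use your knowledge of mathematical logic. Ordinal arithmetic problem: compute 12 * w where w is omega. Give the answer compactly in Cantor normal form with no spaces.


Compute 12 * w.
Ordinal * is associative and left-distributive over +, but NOT commutative; for finite n>1, n*w = w but w*n stays w*n.
For finite n>0, n * w = sup{n*k : k<w} = w. So 12 * w = w.
Result = w

w


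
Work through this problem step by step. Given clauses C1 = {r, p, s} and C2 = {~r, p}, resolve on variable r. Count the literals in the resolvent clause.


Remove r from C1 and ~r from C2.
C1 remainder: {p, s}
C2 remainder: {p}
Union (resolvent): {p, s}
Resolvent has 2 literal(s).

2


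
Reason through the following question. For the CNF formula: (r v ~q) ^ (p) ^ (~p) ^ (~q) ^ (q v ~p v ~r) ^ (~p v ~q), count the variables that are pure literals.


Check each variable for pure literal status:
p: mixed (not pure)
q: mixed (not pure)
r: mixed (not pure)
Pure literal count = 0

0


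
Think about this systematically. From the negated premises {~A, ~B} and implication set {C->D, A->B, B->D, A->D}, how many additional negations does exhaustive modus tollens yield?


Initial negated facts: {~A, ~B}
Apply modus tollens to closure:
  (no implication fires)
Final negated: {~A, ~B}
New negations: {(none)}
Count = 0

0


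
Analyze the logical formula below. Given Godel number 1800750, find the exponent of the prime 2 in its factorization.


Factorize 1800750 by dividing by 2 repeatedly.
Division steps: 2 divides 1800750 exactly 1 time(s).
Exponent of 2 = 1

1


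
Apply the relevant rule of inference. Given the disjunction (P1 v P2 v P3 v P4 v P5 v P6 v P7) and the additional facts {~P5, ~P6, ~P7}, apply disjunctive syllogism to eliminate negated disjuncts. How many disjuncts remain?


Original disjuncts (7): P1, P2, P3, P4, P5, P6, P7
Negated (eliminate): ~P5, ~P6, ~P7
Remaining disjuncts: P1, P2, P3, P4
Count = 7 - 3 = 4

4


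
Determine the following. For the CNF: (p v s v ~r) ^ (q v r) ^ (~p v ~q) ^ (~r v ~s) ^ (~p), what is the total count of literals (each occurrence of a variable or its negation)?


Counting literals in each clause:
Clause 1: 3 literal(s)
Clause 2: 2 literal(s)
Clause 3: 2 literal(s)
Clause 4: 2 literal(s)
Clause 5: 1 literal(s)
Total = 10

10


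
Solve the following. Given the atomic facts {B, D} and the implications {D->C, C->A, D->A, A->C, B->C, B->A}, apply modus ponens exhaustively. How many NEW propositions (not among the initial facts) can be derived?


Initial facts: {B, D}
Apply modus ponens to closure:
  D and D->C  =>  C
  C and C->A  =>  A
Final known: {A, B, C, D}
New propositions: {A, C}
Count = 2

2


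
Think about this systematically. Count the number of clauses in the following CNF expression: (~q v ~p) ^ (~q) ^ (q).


A CNF formula is a conjunction of clauses.
Clauses are separated by ^.
Counting the conjuncts: 3 clauses.

3


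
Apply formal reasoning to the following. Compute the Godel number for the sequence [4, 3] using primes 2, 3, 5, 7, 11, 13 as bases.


Encode each element as an exponent of the corresponding prime:
  2^4 = 16
  3^3 = 27
Product = 16 * 27 = 432

432


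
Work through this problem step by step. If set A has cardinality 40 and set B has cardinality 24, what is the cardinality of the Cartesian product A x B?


The Cartesian product A x B contains all ordered pairs (a, b).
|A x B| = |A| * |B| = 40 * 24 = 960

960


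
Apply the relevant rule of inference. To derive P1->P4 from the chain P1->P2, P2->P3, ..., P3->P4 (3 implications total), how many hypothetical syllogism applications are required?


With 3 implications in a chain connecting 4 propositions:
P1->P2, P2->P3, ..., P3->P4
Steps needed = (number of implications) - 1 = 3 - 1 = 2

2


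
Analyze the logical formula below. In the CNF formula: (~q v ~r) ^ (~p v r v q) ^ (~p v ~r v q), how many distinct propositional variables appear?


Identify each variable that appears in the formula.
Variables found: p, q, r
Count = 3

3


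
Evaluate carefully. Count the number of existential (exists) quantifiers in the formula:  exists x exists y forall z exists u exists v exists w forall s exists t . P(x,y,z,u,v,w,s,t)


Quantifier prefix: exists x exists y forall z exists u exists v exists w forall s exists t
Mark each quantifier type:
  E E U E E E U E
Universal count = 2, Existential count = 6
Asked for existential (exists) quantifiers: 6

6


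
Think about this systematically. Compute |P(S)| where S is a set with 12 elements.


The power set of a set with n elements has 2^n elements.
|P(S)| = 2^12 = 4096

4096


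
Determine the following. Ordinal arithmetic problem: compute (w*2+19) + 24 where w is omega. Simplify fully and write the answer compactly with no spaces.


Compute (w*2+19) + 24.
Ordinal + is associative but NOT commutative; for finite n>0, n + w = w but w + n stays w+n.
By associativity: (w*2+19) + 24 = w*2 + (19+24) = w*2+43.
Result = w*2+43

w*2+43


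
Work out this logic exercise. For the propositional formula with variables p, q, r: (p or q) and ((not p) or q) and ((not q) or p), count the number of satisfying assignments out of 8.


Evaluate all 8 assignments for p, q, r:
p=0, q=0, r=0: 0
p=0, q=0, r=1: 0
p=0, q=1, r=0: 0
p=0, q=1, r=1: 0
p=1, q=0, r=0: 0
p=1, q=0, r=1: 0
p=1, q=1, r=0: 1
p=1, q=1, r=1: 1
Satisfying count = 2

2


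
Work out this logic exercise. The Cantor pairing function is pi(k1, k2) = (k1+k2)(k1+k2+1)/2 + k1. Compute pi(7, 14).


k1 + k2 = 21
(k1+k2)(k1+k2+1)/2 = 21 * 22 / 2 = 231
pi = 231 + 7 = 238

238


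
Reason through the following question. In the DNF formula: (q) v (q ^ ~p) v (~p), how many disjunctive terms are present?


A DNF formula is a disjunction of terms (conjunctions).
Terms are separated by v.
Counting the disjuncts: 3 terms.

3


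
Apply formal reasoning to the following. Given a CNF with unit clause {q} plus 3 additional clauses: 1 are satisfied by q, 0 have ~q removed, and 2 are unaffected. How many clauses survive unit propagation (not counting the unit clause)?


Satisfied (removed): 1
Shortened (remain): 0
Unchanged (remain): 2
Remaining = 0 + 2 = 2

2


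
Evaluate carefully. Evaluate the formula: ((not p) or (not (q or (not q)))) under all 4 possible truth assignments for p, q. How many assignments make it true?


Check all 4 assignments:
p=0, q=0: 1
p=0, q=1: 1
p=1, q=0: 0
p=1, q=1: 0
Count of True = 2

2


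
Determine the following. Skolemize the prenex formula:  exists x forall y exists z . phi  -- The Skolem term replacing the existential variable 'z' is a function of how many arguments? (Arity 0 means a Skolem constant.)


Quantifier prefix: exists x forall y exists z
'z' is existentially quantified at position 3.
Universal variables preceding it: y
Skolem function arity = 1

1


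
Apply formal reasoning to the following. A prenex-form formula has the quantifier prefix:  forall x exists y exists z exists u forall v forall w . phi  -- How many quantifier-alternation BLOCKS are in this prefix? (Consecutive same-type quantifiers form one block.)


Quantifier-type sequence: A E E E A A  (A=forall, E=exists)
Group into maximal same-type runs:
  Ax1 | Ex3 | Ax2
Number of blocks = 3

3


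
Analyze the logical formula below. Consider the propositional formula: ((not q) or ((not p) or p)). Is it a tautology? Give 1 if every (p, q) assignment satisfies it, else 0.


Check all 4 assignments:
p=0, q=0: 1
p=0, q=1: 1
p=1, q=0: 1
p=1, q=1: 1
Satisfying count = 4/4.
Tautology iff count = 4: yes.

1


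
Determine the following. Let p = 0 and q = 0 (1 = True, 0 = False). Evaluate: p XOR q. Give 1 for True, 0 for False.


p = 0, q = 0
Operation: p XOR q
Evaluate: 0 XOR 0 = 0

0


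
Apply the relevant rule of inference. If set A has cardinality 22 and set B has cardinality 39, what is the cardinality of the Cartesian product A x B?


The Cartesian product A x B contains all ordered pairs (a, b).
|A x B| = |A| * |B| = 22 * 39 = 858

858


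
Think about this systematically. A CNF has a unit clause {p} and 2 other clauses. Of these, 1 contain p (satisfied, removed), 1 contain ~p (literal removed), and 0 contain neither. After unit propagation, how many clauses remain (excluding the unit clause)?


Satisfied (removed): 1
Shortened (remain): 1
Unchanged (remain): 0
Remaining = 1 + 0 = 1

1


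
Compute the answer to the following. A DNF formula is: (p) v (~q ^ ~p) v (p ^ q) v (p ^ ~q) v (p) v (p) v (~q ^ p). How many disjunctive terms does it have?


A DNF formula is a disjunction of terms (conjunctions).
Terms are separated by v.
Counting the disjuncts: 7 terms.

7


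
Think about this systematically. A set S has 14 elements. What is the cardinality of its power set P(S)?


The power set of a set with n elements has 2^n elements.
|P(S)| = 2^14 = 16384

16384


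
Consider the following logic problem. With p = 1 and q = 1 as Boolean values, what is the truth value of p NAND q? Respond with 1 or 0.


p = 1, q = 1
Operation: p NAND q
Evaluate: 1 NAND 1 = 0

0


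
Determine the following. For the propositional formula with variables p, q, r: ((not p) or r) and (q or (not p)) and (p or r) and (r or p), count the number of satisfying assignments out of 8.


Evaluate all 8 assignments for p, q, r:
p=0, q=0, r=0: 0
p=0, q=0, r=1: 1
p=0, q=1, r=0: 0
p=0, q=1, r=1: 1
p=1, q=0, r=0: 0
p=1, q=0, r=1: 0
p=1, q=1, r=0: 0
p=1, q=1, r=1: 1
Satisfying count = 3

3


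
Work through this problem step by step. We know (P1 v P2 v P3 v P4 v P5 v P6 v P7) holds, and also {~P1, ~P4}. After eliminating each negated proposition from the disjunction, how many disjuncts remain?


Original disjuncts (7): P1, P2, P3, P4, P5, P6, P7
Negated (eliminate): ~P1, ~P4
Remaining disjuncts: P2, P3, P5, P6, P7
Count = 7 - 2 = 5

5


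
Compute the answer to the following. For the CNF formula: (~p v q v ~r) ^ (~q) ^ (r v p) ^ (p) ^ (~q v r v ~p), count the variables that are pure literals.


Check each variable for pure literal status:
p: mixed (not pure)
q: mixed (not pure)
r: mixed (not pure)
Pure literal count = 0

0


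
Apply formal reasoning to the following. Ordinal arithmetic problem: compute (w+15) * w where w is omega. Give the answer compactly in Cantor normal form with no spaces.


Compute (w+15) * w.
Ordinal * is associative and left-distributive over +, but NOT commutative; for finite n>1, n*w = w but w*n stays w*n.
(w+15) * w = sup{(w+15)*k : k<w} = sup{w*k+15} = w^2 (the +15 tail is absorbed in the limit).
Result = w^2

w^2


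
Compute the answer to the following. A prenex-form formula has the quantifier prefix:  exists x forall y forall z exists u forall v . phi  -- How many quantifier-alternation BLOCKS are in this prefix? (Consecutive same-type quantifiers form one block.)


Quantifier-type sequence: E A A E A  (A=forall, E=exists)
Group into maximal same-type runs:
  Ex1 | Ax2 | Ex1 | Ax1
Number of blocks = 4

4


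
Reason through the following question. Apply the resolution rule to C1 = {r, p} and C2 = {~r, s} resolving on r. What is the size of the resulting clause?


Remove r from C1 and ~r from C2.
C1 remainder: {p}
C2 remainder: {s}
Union (resolvent): {p, s}
Resolvent has 2 literal(s).

2


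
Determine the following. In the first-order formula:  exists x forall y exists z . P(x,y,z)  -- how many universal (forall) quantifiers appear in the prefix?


Quantifier prefix: exists x forall y exists z
Mark each quantifier type:
  E U E
Universal count = 1, Existential count = 2
Asked for universal (forall) quantifiers: 1

1


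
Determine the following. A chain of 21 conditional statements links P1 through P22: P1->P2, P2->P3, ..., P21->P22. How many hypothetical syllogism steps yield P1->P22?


With 21 implications in a chain connecting 22 propositions:
P1->P2, P2->P3, ..., P21->P22
Steps needed = (number of implications) - 1 = 21 - 1 = 20

20


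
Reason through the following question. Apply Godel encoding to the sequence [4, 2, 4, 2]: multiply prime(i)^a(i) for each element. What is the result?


Encode each element as an exponent of the corresponding prime:
  2^4 = 16
  3^2 = 9
  5^4 = 625
  7^2 = 49
Product = 16 * 9 * 625 * 49 = 4410000

4410000


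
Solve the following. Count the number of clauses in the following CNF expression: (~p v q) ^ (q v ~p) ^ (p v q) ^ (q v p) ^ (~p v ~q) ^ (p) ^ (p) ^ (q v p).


A CNF formula is a conjunction of clauses.
Clauses are separated by ^.
Counting the conjuncts: 8 clauses.

8


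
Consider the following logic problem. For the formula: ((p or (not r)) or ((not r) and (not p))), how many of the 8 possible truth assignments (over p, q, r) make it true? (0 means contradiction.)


Check all 8 assignments:
p=0, q=0, r=0: 1
p=0, q=0, r=1: 0
p=0, q=1, r=0: 1
p=0, q=1, r=1: 0
p=1, q=0, r=0: 1
p=1, q=0, r=1: 1
p=1, q=1, r=0: 1
p=1, q=1, r=1: 1
Count of True = 6

6


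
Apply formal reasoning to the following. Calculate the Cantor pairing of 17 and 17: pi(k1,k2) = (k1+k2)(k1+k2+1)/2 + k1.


k1 + k2 = 34
(k1+k2)(k1+k2+1)/2 = 34 * 35 / 2 = 595
pi = 595 + 17 = 612

612


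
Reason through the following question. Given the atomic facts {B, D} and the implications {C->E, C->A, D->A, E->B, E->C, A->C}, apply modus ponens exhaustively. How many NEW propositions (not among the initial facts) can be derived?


Initial facts: {B, D}
Apply modus ponens to closure:
  D and D->A  =>  A
  A and A->C  =>  C
  C and C->E  =>  E
Final known: {A, B, C, D, E}
New propositions: {A, C, E}
Count = 3

3


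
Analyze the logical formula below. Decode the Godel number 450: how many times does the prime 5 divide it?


Factorize 450 by dividing by 5 repeatedly.
Division steps: 5 divides 450 exactly 2 time(s).
Exponent of 5 = 2

2


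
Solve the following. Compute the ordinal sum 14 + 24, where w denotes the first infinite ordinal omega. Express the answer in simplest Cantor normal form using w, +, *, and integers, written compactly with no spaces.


Compute 14 + 24.
Ordinal + is associative but NOT commutative; for finite n>0, n + w = w but w + n stays w+n.
Both operands finite; ordinal + agrees with natural +: 14 + 24 = 38.
Result = 38

38


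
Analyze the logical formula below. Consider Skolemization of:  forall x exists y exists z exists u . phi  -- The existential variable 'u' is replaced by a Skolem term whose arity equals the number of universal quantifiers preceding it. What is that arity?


Quantifier prefix: forall x exists y exists z exists u
'u' is existentially quantified at position 4.
Universal variables preceding it: x
Skolem function arity = 1

1


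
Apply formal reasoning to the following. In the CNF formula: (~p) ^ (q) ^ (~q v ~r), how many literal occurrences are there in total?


Counting literals in each clause:
Clause 1: 1 literal(s)
Clause 2: 1 literal(s)
Clause 3: 2 literal(s)
Total = 4

4


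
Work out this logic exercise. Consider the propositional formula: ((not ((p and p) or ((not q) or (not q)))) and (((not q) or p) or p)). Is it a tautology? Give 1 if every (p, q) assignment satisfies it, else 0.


Check all 4 assignments:
p=0, q=0: 0
p=0, q=1: 0
p=1, q=0: 0
p=1, q=1: 0
Satisfying count = 0/4.
Tautology iff count = 4: no.

0


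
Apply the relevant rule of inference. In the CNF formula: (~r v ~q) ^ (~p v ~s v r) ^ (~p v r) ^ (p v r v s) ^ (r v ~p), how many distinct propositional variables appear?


Identify each variable that appears in the formula.
Variables found: p, q, r, s
Count = 4

4


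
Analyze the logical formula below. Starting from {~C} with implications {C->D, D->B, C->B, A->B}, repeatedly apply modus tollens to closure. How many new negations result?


Initial negated facts: {~C}
Apply modus tollens to closure:
  (no implication fires)
Final negated: {~C}
New negations: {(none)}
Count = 0

0


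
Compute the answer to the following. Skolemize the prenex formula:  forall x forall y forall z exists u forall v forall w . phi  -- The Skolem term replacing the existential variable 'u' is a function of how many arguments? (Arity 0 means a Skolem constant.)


Quantifier prefix: forall x forall y forall z exists u forall v forall w
'u' is existentially quantified at position 4.
Universal variables preceding it: x, y, z
Skolem function arity = 3

3


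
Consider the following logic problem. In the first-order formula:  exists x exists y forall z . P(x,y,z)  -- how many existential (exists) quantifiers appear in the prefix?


Quantifier prefix: exists x exists y forall z
Mark each quantifier type:
  E E U
Universal count = 1, Existential count = 2
Asked for existential (exists) quantifiers: 2

2


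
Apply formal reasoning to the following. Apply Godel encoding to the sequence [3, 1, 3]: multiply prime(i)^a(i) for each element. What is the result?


Encode each element as an exponent of the corresponding prime:
  2^3 = 8
  3^1 = 3
  5^3 = 125
Product = 8 * 3 * 125 = 3000

3000


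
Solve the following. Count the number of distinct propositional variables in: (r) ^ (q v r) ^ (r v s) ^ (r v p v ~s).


Identify each variable that appears in the formula.
Variables found: p, q, r, s
Count = 4

4


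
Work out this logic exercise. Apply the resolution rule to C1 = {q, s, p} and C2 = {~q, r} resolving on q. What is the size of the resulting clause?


Remove q from C1 and ~q from C2.
C1 remainder: {s, p}
C2 remainder: {r}
Union (resolvent): {p, r, s}
Resolvent has 3 literal(s).

3


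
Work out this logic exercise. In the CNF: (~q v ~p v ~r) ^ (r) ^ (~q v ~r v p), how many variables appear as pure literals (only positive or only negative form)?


Check each variable for pure literal status:
p: mixed (not pure)
q: pure negative
r: mixed (not pure)
Pure literal count = 1

1


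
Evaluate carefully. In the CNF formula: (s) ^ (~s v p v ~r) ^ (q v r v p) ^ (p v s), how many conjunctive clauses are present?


A CNF formula is a conjunction of clauses.
Clauses are separated by ^.
Counting the conjuncts: 4 clauses.

4
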